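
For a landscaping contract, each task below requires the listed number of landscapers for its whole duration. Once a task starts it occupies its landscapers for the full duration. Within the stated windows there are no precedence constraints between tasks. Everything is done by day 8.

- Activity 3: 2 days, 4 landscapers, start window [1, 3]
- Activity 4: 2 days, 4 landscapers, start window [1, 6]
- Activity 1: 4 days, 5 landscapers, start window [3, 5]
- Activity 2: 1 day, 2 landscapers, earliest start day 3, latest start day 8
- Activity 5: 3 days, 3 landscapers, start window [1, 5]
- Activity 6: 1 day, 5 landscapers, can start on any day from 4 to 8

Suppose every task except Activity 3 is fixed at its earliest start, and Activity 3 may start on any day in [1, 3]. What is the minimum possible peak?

11

Activity 3@1: d1:11  d2:11  d3:10  d4:10  d5:5  d6:5  d7:0  d8:0 → peak 11
Activity 3@2: d1:7  d2:11  d3:14  d4:10  d5:5  d6:5  d7:0  d8:0 → peak 14
Activity 3@3: d1:7  d2:7  d3:14  d4:14  d5:5  d6:5  d7:0  d8:0 → peak 14
Best is Activity 3@1, peak 11.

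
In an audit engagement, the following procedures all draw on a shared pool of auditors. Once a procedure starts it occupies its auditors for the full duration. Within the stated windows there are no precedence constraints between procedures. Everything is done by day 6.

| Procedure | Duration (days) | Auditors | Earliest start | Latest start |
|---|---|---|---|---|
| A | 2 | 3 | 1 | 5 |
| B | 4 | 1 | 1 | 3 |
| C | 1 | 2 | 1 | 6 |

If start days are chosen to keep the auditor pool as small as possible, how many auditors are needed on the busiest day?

Early-start (A@1, B@1, C@1) gives peak 6: d1:6  d2:4  d3:1  d4:1  d5:0  d6:0.
Shift B→3, C→3.
Schedule A@1, B@3, C@3: d1:3  d2:3  d3:3  d4:1  d5:1  d6:1 — peak 3.

3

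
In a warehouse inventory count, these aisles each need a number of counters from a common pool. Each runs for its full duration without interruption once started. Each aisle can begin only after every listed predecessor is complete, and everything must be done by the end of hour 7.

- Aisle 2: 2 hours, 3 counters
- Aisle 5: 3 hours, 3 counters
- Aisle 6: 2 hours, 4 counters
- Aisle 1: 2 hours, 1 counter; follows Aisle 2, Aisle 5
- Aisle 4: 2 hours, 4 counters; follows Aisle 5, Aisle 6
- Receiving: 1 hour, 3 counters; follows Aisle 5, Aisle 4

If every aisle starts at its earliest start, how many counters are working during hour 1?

10

At early start, hour 1 has: Aisle 2, Aisle 5, Aisle 6.
Demand: 3 + 3 + 4 = 10.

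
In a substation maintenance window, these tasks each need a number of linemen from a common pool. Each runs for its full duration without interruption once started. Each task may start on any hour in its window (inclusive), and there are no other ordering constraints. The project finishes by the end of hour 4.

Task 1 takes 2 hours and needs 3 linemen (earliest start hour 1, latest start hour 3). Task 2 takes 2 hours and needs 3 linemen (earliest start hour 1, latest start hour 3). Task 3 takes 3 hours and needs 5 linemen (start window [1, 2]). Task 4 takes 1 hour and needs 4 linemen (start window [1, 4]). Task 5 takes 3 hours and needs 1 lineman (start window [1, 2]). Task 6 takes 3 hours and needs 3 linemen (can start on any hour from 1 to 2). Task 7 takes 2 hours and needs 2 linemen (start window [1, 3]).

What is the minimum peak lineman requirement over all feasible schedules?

14

Early-start (Task 1@1, Task 2@1, Task 3@1, Task 4@1, Task 5@1, Task 6@1, Task 7@1) gives peak 21: h1:21  h2:17  h3:9  h4:0.
Shift Task 2→3, Task 6→2, Task 7→2.
Schedule Task 1@1, Task 2@3, Task 3@1, Task 4@1, Task 5@1, Task 6@2, Task 7@2: h1:13  h2:14  h3:14  h4:6 — peak 14.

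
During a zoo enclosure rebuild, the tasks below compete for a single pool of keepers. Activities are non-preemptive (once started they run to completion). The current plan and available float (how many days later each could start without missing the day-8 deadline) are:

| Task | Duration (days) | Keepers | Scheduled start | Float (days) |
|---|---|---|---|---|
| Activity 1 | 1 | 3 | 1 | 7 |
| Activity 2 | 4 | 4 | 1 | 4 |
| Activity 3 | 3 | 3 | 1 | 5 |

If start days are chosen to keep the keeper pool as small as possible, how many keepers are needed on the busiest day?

4

Early-start (Activity 1@1, Activity 2@1, Activity 3@1) gives peak 10: d1:10  d2:7  d3:7  d4:4  d5:0  d6:0  d7:0  d8:0.
Shift Activity 2→2, Activity 3→6.
Schedule Activity 1@1, Activity 2@2, Activity 3@6: d1:3  d2:4  d3:4  d4:4  d5:4  d6:3  d7:3  d8:3 — peak 4.
Total keeper-days = 28 over 8 days ⇒ peak ≥ ⌈28/8⌉ = 4, so 4 is optimal.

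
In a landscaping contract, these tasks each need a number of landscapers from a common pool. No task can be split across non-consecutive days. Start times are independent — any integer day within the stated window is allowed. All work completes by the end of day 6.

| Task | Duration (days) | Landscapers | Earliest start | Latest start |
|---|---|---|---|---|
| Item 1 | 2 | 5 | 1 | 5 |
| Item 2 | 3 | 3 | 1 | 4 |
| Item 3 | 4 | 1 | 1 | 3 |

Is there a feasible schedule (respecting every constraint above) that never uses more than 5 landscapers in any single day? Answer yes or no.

yes

Schedule Item 1@1, Item 2@3, Item 3@3: d1:5  d2:5  d3:4  d4:4  d5:4  d6:1 — peak 5 ≤ 5.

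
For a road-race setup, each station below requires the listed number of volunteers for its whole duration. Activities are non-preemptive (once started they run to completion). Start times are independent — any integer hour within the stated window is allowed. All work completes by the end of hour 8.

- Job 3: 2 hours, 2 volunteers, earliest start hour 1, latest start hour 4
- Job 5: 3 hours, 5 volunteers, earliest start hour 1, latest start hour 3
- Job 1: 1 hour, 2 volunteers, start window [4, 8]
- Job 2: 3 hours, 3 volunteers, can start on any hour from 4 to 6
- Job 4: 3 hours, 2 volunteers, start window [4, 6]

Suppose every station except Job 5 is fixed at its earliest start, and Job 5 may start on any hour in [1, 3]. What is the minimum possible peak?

7

Job 5@1: h1:7  h2:7  h3:5  h4:7  h5:5  h6:5  h7:0  h8:0 → peak 7
Job 5@2: h1:2  h2:7  h3:5  h4:12  h5:5  h6:5  h7:0  h8:0 → peak 12
Job 5@3: h1:2  h2:2  h3:5  h4:12  h5:10  h6:5  h7:0  h8:0 → peak 12
Best is Job 5@1, peak 7.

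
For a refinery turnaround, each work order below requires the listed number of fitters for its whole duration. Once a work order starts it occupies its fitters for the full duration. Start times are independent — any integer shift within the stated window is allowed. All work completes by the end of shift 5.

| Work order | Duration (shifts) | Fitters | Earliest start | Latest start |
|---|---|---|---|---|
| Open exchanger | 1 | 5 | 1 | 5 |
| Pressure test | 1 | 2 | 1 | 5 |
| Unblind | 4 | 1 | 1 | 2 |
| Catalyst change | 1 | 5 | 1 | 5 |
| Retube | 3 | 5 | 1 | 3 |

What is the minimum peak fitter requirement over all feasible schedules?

7

Early-start (Open exchanger@1, Pressure test@1, Unblind@1, Catalyst change@1, Retube@1) gives peak 18: s1:18  s2:6  s3:6  s4:1  s5:0.
Shift Unblind→2, Catalyst change→2, Retube→3.
Schedule Open exchanger@1, Pressure test@1, Unblind@2, Catalyst change@2, Retube@3: s1:7  s2:6  s3:6  s4:6  s5:6 — peak 7.
Total fitter-shifts = 31 over 5 shifts ⇒ peak ≥ ⌈31/5⌉ = 7, so 7 is optimal.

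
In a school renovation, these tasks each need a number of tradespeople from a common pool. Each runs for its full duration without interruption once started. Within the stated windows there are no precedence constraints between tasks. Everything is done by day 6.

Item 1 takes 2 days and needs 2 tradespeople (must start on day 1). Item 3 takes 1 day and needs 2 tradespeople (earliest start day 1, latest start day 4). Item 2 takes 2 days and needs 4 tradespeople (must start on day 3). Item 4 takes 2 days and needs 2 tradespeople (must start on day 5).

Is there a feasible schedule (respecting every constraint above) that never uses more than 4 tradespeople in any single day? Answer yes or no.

yes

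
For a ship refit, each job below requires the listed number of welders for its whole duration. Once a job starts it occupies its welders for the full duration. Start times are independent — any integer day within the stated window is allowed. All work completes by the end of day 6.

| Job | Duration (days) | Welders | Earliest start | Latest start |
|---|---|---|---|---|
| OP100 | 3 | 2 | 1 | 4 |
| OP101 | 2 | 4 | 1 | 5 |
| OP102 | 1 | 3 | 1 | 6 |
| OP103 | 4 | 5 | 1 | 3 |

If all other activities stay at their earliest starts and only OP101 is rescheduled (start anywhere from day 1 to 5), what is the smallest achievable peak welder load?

10

OP101@1: d1:14  d2:11  d3:7  d4:5  d5:0  d6:0 → peak 14
OP101@2: d1:10  d2:11  d3:11  d4:5  d5:0  d6:0 → peak 11
OP101@3: d1:10  d2:7  d3:11  d4:9  d5:0  d6:0 → peak 11
OP101@4: d1:10  d2:7  d3:7  d4:9  d5:4  d6:0 → peak 10
OP101@5: d1:10  d2:7  d3:7  d4:5  d5:4  d6:4 → peak 10
Best is OP101@4, peak 10.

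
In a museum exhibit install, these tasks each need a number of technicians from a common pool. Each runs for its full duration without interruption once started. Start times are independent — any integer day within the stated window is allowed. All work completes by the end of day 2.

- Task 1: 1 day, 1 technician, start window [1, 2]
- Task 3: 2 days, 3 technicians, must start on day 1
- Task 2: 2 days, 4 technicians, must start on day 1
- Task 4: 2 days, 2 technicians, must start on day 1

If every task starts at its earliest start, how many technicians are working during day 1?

10

At early start, day 1 has: Task 1, Task 3, Task 2, Task 4.
Demand: 1 + 3 + 4 + 2 = 10.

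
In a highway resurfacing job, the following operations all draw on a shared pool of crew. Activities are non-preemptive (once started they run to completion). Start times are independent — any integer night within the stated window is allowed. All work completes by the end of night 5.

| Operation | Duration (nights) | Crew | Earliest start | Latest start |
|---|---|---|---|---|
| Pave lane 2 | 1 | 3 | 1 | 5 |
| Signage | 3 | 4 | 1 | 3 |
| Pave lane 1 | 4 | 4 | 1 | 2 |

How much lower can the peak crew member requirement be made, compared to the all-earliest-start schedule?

3

Early-start peak: n1:11  n2:8  n3:8  n4:4  n5:0 ⇒ 11.
Leveled (Pave lane 2@1, Signage@1, Pave lane 1@2): n1:7  n2:8  n3:8  n4:4  n5:4 ⇒ 8.
Reduction 11 − 8 = 3.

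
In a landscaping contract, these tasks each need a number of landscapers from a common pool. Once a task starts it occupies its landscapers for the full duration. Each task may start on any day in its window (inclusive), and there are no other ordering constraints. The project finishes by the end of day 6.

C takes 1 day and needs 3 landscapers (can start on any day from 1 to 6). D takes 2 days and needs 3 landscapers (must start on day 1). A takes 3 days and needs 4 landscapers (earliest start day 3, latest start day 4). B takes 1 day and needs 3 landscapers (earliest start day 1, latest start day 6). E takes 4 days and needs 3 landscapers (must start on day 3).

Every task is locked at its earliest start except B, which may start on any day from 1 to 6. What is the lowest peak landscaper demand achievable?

7

B@1: d1:9  d2:3  d3:7  d4:7  d5:7  d6:3 → peak 9
B@2: d1:6  d2:6  d3:7  d4:7  d5:7  d6:3 → peak 7
B@3: d1:6  d2:3  d3:10  d4:7  d5:7  d6:3 → peak 10
B@4: d1:6  d2:3  d3:7  d4:10  d5:7  d6:3 → peak 10
B@5: d1:6  d2:3  d3:7  d4:7  d5:10  d6:3 → peak 10
B@6: d1:6  d2:3  d3:7  d4:7  d5:7  d6:6 → peak 7
Best is B@2, peak 7.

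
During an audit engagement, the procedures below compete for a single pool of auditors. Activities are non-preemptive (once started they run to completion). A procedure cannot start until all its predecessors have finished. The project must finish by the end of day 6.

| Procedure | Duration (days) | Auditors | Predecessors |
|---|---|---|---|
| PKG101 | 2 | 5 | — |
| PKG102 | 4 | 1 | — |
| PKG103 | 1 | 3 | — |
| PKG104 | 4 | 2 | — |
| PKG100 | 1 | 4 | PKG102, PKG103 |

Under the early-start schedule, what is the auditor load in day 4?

3

At early start, day 4 has: PKG102, PKG104.
Demand: 1 + 2 = 3.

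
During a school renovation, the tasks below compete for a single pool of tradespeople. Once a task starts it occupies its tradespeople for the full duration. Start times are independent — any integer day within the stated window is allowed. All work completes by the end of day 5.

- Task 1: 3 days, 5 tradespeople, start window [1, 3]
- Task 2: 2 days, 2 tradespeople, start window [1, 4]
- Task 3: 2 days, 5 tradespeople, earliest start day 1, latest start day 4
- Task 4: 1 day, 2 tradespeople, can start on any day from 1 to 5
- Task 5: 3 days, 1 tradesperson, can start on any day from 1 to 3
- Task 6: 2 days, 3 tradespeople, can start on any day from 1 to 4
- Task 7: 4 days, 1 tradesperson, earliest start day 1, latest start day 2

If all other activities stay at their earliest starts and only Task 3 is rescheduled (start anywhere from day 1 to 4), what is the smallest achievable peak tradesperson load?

14

Task 3@1: d1:19  d2:17  d3:7  d4:1  d5:0 → peak 19
Task 3@2: d1:14  d2:17  d3:12  d4:1  d5:0 → peak 17
Task 3@3: d1:14  d2:12  d3:12  d4:6  d5:0 → peak 14
Task 3@4: d1:14  d2:12  d3:7  d4:6  d5:5 → peak 14
Best is Task 3@3, peak 14.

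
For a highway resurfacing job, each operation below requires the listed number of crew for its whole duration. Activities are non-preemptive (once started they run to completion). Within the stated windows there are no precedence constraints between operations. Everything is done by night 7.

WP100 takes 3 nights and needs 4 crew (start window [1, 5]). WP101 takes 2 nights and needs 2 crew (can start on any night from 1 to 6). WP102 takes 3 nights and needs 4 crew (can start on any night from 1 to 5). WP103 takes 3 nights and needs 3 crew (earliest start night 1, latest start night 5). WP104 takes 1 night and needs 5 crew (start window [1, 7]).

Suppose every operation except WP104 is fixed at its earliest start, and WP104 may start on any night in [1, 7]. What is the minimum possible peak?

13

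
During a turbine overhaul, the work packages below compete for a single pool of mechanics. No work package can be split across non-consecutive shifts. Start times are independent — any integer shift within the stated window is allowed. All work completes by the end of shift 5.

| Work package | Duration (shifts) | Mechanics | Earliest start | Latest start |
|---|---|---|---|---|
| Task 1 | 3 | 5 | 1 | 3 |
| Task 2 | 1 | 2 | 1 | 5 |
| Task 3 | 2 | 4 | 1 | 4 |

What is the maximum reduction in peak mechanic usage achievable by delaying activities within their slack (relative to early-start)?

Early-start peak: s1:11  s2:9  s3:5  s4:0  s5:0 ⇒ 11.
Leveled (Task 1@1, Task 2@4, Task 3@4): s1:5  s2:5  s3:5  s4:6  s5:4 ⇒ 6.
Reduction 11 − 6 = 5.

5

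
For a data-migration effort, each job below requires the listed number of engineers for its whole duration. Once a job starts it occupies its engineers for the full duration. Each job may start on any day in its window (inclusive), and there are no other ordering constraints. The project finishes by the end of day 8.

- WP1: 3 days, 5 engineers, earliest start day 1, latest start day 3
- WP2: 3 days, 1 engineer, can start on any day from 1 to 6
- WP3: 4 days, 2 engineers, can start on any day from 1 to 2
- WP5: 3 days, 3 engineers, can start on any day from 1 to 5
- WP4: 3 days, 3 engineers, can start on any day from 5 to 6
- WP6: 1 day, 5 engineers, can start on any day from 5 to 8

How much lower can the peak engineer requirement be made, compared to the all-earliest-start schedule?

4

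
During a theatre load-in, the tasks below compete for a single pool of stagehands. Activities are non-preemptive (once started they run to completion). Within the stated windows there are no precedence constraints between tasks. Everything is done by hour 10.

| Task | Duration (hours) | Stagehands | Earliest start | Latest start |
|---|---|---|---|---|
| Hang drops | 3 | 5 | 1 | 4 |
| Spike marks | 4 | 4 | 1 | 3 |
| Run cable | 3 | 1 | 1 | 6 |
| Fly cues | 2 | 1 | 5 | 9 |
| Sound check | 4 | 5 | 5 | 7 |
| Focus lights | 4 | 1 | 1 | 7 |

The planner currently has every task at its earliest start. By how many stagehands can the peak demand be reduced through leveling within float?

2

Early-start peak: h1:11  h2:11  h3:11  h4:5  h5:6  h6:6  h7:5  h8:5  h9:0  h10:0 ⇒ 11.
Leveled (Hang drops@1, Spike marks@1, Run cable@4, Fly cues@5, Sound check@5, Focus lights@4): h1:9  h2:9  h3:9  h4:6  h5:8  h6:8  h7:6  h8:5  h9:0  h10:0 ⇒ 9.
Reduction 11 − 9 = 2.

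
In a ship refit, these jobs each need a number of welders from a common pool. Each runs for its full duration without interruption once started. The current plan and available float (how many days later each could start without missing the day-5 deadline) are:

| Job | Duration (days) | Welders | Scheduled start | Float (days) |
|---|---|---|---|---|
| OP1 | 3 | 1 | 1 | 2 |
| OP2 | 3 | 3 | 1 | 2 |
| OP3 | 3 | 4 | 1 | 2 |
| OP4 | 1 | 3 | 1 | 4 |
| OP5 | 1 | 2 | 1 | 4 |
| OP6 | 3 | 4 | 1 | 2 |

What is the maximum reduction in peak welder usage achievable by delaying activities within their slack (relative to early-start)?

Early-start peak: d1:17  d2:12  d3:12  d4:0  d5:0 ⇒ 17.
Leveled (OP1@1, OP2@1, OP3@1, OP4@1, OP5@2, OP6@3): d1:11  d2:10  d3:12  d4:4  d5:4 ⇒ 12.
Reduction 17 − 12 = 5.

5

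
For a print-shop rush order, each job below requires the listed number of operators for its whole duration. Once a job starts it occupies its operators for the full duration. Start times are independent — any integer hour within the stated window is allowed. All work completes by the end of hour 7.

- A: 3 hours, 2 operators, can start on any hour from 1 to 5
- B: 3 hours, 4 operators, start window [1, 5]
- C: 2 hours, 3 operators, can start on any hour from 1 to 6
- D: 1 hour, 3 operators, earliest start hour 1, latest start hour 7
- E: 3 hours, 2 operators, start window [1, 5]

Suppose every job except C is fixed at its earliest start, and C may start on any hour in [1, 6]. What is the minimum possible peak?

11

C@1: h1:14  h2:11  h3:8  h4:0  h5:0  h6:0  h7:0 → peak 14
C@2: h1:11  h2:11  h3:11  h4:0  h5:0  h6:0  h7:0 → peak 11
C@3: h1:11  h2:8  h3:11  h4:3  h5:0  h6:0  h7:0 → peak 11
C@4: h1:11  h2:8  h3:8  h4:3  h5:3  h6:0  h7:0 → peak 11
C@5: h1:11  h2:8  h3:8  h4:0  h5:3  h6:3  h7:0 → peak 11
C@6: h1:11  h2:8  h3:8  h4:0  h5:0  h6:3  h7:3 → peak 11
Best is C@2, peak 11.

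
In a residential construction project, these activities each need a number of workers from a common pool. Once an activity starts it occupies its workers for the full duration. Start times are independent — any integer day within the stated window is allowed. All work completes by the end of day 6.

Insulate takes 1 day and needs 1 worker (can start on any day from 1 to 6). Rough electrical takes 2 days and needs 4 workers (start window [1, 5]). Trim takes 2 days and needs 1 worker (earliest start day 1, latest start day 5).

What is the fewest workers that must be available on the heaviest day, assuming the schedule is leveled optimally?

Early-start (Insulate@1, Rough electrical@1, Trim@1) gives peak 6: d1:6  d2:5  d3:0  d4:0  d5:0  d6:0.
Shift Rough electrical→2, Trim→4.
Schedule Insulate@1, Rough electrical@2, Trim@4: d1:1  d2:4  d3:4  d4:1  d5:1  d6:0 — peak 4.

4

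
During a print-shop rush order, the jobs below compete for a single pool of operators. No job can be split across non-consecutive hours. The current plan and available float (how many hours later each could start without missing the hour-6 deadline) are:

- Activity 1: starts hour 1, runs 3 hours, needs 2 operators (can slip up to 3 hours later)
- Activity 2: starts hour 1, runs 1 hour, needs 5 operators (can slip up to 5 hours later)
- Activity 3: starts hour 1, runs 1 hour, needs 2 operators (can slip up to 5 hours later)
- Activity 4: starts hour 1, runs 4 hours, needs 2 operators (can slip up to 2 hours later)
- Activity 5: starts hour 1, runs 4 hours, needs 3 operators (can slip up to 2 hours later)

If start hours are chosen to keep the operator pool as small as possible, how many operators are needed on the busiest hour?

7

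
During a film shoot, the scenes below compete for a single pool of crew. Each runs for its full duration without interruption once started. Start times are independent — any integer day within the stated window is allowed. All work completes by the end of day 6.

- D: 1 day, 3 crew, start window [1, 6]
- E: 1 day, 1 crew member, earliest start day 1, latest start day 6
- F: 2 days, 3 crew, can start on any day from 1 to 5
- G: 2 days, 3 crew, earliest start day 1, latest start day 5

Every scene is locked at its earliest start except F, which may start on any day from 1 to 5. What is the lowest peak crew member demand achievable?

7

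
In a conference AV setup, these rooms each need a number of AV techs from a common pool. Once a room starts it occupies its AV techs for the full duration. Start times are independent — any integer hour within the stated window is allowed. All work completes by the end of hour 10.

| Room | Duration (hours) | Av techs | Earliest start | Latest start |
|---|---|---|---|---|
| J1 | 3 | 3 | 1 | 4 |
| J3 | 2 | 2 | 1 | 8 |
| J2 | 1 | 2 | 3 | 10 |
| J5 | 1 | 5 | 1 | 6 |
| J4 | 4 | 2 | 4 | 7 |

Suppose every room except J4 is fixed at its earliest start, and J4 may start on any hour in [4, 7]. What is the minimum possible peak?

10

J4@4: h1:10  h2:5  h3:5  h4:2  h5:2  h6:2  h7:2  h8:0  h9:0  h10:0 → peak 10
J4@5: h1:10  h2:5  h3:5  h4:0  h5:2  h6:2  h7:2  h8:2  h9:0  h10:0 → peak 10
J4@6: h1:10  h2:5  h3:5  h4:0  h5:0  h6:2  h7:2  h8:2  h9:2  h10:0 → peak 10
J4@7: h1:10  h2:5  h3:5  h4:0  h5:0  h6:0  h7:2  h8:2  h9:2  h10:2 → peak 10
Best is J4@4, peak 10.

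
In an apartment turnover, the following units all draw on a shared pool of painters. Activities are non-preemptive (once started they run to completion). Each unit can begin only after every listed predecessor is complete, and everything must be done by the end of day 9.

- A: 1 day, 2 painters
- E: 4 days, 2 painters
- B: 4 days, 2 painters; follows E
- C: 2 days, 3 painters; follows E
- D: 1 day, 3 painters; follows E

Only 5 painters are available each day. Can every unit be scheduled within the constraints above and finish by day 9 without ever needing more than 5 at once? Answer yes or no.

Schedule A@1, E@1, B@5, C@5, D@7: d1:4  d2:2  d3:2  d4:2  d5:5  d6:5  d7:5  d8:2  d9:0 — peak 5 ≤ 5.

yes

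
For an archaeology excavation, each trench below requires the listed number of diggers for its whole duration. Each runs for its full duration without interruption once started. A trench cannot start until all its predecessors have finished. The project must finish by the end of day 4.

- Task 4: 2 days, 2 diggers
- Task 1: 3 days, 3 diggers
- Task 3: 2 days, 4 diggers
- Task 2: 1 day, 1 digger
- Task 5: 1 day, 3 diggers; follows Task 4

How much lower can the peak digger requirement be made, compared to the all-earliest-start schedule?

3

Early-start peak: d1:10  d2:9  d3:6  d4:0 ⇒ 10.
Leveled (Task 4@1, Task 1@1, Task 3@3, Task 2@1, Task 5@4): d1:6  d2:5  d3:7  d4:7 ⇒ 7.
Reduction 10 − 7 = 3.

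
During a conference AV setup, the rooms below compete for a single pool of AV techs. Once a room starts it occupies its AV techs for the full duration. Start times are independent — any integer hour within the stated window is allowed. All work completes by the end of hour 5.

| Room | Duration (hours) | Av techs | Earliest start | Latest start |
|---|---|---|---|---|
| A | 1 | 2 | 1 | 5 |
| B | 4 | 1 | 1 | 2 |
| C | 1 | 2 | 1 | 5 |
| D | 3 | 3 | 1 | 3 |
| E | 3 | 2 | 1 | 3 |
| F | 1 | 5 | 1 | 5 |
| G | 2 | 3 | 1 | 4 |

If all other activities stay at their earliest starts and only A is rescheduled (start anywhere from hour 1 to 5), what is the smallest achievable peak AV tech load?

16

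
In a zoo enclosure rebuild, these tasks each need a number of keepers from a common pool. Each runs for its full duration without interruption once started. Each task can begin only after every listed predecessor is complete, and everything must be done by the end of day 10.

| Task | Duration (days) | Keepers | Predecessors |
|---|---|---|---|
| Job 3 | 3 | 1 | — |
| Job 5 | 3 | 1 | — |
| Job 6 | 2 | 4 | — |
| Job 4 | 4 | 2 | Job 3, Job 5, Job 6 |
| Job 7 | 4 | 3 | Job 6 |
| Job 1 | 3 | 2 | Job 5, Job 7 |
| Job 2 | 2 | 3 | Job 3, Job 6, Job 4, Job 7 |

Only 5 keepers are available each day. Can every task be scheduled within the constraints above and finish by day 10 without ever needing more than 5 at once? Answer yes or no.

no

The minimum achievable peak is 6; 5 < 6, so no feasible schedule stays within the cap.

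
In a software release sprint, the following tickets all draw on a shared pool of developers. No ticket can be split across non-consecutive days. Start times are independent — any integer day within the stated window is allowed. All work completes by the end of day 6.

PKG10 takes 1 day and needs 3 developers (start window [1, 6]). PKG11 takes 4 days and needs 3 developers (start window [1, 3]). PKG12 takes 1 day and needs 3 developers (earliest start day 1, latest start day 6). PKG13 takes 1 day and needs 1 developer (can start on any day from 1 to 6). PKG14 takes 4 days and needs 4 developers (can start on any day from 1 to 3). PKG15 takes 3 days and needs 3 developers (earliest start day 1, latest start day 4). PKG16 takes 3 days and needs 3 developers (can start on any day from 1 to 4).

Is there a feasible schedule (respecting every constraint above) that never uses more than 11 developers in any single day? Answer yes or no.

yes

Schedule PKG10@1, PKG11@1, PKG12@2, PKG13@1, PKG14@3, PKG15@1, PKG16@4: d1:10  d2:9  d3:10  d4:10  d5:7  d6:7 — peak 10 ≤ 11.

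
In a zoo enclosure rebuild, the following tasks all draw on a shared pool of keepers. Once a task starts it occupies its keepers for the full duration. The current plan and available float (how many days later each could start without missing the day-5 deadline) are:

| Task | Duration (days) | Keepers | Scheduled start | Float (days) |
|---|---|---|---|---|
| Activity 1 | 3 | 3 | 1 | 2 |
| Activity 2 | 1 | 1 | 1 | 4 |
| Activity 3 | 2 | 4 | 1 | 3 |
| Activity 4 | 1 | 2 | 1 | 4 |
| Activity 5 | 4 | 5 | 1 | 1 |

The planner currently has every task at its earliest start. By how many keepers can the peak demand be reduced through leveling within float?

6

Early-start peak: d1:15  d2:12  d3:8  d4:5  d5:0 ⇒ 15.
Leveled (Activity 1@1, Activity 2@1, Activity 3@4, Activity 4@1, Activity 5@2): d1:6  d2:8  d3:8  d4:9  d5:9 ⇒ 9.
Reduction 15 − 9 = 6.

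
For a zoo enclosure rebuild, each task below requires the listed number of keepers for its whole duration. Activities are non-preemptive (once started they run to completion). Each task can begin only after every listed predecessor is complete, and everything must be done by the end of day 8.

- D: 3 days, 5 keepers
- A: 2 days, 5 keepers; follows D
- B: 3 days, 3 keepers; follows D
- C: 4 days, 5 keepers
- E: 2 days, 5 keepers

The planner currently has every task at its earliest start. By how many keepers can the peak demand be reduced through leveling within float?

Early-start peak: d1:15  d2:15  d3:10  d4:13  d5:8  d6:3  d7:0  d8:0 ⇒ 15.
Leveled (D@1, A@4, B@5, C@1, E@6): d1:10  d2:10  d3:10  d4:10  d5:8  d6:8  d7:8  d8:0 ⇒ 10.
Reduction 15 − 10 = 5.

5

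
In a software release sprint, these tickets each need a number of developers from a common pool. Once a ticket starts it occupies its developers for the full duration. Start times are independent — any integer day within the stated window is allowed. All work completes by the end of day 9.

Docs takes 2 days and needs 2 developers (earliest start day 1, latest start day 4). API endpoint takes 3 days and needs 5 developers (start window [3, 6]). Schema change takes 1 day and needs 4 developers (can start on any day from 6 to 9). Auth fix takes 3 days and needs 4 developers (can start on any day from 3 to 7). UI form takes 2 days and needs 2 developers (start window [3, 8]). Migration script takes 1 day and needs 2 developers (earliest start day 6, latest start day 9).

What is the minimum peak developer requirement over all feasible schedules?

6

Early-start (Docs@1, API endpoint@3, Schema change@6, Auth fix@3, UI form@3, Migration script@6) gives peak 11: d1:2  d2:2  d3:11  d4:11  d5:9  d6:6  d7:0  d8:0  d9:0.
Shift Auth fix→7, UI form→6, Migration script→8.
Schedule Docs@1, API endpoint@3, Schema change@6, Auth fix@7, UI form@6, Migration script@8: d1:2  d2:2  d3:5  d4:5  d5:5  d6:6  d7:6  d8:6  d9:4 — peak 6.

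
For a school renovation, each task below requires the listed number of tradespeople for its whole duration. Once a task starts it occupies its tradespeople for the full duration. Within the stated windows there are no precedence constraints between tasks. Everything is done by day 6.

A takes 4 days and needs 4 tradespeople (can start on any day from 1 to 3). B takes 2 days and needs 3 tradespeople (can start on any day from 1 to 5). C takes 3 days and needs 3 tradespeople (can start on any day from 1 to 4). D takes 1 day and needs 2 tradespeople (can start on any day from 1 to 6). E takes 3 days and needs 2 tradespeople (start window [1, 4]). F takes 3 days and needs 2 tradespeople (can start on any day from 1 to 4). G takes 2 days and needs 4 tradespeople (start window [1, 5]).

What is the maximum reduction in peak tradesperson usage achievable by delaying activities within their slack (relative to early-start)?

11

Early-start peak: d1:20  d2:18  d3:11  d4:4  d5:0  d6:0 ⇒ 20.
Leveled (A@1, B@1, C@3, D@6, E@1, F@4, G@5): d1:9  d2:9  d3:9  d4:9  d5:9  d6:8 ⇒ 9.
Reduction 20 − 9 = 11.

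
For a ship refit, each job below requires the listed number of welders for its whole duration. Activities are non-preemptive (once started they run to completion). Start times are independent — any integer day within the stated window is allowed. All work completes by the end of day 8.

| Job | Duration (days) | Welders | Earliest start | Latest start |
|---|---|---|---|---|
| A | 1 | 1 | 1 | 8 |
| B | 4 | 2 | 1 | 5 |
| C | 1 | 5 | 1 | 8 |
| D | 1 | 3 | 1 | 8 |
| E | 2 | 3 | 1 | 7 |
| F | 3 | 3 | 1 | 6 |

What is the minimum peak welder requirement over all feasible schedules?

Early-start (A@1, B@1, C@1, D@1, E@1, F@1) gives peak 17: d1:17  d2:8  d3:5  d4:2  d5:0  d6:0  d7:0  d8:0.
Shift C→5, D→2, E→3, F→6.
Schedule A@1, B@1, C@5, D@2, E@3, F@6: d1:3  d2:5  d3:5  d4:5  d5:5  d6:3  d7:3  d8:3 — peak 5.

5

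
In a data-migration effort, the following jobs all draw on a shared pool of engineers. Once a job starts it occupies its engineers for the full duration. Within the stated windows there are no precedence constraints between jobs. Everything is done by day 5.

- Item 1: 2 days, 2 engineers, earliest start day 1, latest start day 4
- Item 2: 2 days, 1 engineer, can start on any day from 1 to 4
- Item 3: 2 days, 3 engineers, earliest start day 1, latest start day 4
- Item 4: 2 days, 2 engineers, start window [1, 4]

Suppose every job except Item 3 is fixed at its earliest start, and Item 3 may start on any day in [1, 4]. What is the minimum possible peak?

5

Item 3@1: d1:8  d2:8  d3:0  d4:0  d5:0 → peak 8
Item 3@2: d1:5  d2:8  d3:3  d4:0  d5:0 → peak 8
Item 3@3: d1:5  d2:5  d3:3  d4:3  d5:0 → peak 5
Item 3@4: d1:5  d2:5  d3:0  d4:3  d5:3 → peak 5
Best is Item 3@3, peak 5.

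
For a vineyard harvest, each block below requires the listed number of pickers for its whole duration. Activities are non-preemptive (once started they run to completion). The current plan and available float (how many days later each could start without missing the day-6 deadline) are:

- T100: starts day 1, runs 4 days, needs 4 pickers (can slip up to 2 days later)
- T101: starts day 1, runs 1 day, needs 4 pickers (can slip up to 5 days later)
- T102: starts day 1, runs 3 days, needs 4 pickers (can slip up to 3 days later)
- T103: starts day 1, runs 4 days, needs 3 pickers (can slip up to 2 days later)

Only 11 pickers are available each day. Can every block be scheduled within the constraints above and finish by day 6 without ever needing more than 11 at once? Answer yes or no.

yes

Schedule T100@1, T101@1, T102@2, T103@1: d1:11  d2:11  d3:11  d4:11  d5:0  d6:0 — peak 11 ≤ 11.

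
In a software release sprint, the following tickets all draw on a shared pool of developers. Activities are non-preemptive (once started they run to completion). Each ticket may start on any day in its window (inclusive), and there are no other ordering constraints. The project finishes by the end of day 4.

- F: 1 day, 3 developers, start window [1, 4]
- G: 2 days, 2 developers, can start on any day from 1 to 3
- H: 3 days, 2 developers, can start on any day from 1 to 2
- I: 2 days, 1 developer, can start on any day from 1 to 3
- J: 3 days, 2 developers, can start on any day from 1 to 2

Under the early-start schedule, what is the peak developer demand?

Early-start schedule: F@1, G@1, H@1, I@1, J@1.
Load per day: day 1: 10, day 2: 7, day 3: 4, day 4: 0.
Peak is 10.

10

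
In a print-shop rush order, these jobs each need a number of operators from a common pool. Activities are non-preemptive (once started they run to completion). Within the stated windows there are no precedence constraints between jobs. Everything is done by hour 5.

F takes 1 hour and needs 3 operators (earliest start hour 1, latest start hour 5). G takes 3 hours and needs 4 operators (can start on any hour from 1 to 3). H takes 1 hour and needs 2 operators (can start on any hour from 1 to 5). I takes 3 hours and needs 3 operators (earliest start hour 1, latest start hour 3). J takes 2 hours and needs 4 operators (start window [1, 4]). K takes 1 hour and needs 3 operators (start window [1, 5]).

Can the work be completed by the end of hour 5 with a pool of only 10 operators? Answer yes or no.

yes

Schedule F@1, G@2, H@1, I@1, J@4, K@5: h1:8  h2:7  h3:7  h4:8  h5:7 — peak 8 ≤ 10.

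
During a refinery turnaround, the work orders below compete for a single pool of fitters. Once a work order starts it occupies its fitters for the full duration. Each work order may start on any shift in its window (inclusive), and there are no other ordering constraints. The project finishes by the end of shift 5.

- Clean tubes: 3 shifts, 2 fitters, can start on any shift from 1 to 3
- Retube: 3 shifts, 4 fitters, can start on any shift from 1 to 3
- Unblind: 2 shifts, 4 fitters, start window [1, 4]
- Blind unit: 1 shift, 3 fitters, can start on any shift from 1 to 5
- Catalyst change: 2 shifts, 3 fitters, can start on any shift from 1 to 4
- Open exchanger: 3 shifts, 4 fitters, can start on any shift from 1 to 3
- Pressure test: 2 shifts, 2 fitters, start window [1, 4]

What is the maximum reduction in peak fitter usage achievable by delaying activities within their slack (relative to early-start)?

Early-start peak: s1:22  s2:19  s3:10  s4:0  s5:0 ⇒ 22.
Leveled (Clean tubes@1, Retube@1, Unblind@4, Blind unit@1, Catalyst change@4, Open exchanger@3, Pressure test@1): s1:11  s2:8  s3:10  s4:11  s5:11 ⇒ 11.
Reduction 22 − 11 = 11.

11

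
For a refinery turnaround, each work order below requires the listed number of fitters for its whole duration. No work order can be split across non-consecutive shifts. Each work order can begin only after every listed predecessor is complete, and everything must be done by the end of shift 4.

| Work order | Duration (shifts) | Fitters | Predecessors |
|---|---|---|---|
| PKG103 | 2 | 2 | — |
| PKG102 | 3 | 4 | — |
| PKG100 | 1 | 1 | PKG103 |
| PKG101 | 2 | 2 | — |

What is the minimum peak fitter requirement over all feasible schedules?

6

Early-start (PKG103@1, PKG102@1, PKG100@3, PKG101@1) gives peak 8: s1:8  s2:8  s3:5  s4:0.
Shift PKG100→4, PKG101→3.
Schedule PKG103@1, PKG102@1, PKG100@4, PKG101@3: s1:6  s2:6  s3:6  s4:3 — peak 6.
Total fitter-shifts = 21 over 4 shifts ⇒ peak ≥ ⌈21/4⌉ = 6, so 6 is optimal.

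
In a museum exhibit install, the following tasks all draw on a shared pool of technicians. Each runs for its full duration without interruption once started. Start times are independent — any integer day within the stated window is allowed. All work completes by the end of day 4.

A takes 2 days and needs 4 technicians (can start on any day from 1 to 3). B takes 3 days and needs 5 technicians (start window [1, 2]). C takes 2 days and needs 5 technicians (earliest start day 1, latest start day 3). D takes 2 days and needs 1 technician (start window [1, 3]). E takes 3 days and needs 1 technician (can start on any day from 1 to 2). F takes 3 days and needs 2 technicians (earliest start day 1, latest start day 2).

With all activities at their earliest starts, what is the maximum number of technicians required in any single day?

18

Early-start schedule: A@1, B@1, C@1, D@1, E@1, F@1.
Load per day: day 1: 18, day 2: 18, day 3: 8, day 4: 0.
Peak is 18.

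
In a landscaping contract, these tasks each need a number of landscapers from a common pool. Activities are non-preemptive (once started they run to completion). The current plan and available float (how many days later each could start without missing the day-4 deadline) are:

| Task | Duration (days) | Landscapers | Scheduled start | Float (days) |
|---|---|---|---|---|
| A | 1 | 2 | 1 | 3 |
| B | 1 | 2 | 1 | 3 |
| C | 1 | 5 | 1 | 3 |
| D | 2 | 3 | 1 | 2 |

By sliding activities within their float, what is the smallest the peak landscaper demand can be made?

Early-start (A@1, B@1, C@1, D@1) gives peak 12: d1:12  d2:3  d3:0  d4:0.
Shift C→2, D→3.
Schedule A@1, B@1, C@2, D@3: d1:4  d2:5  d3:3  d4:3 — peak 5.

5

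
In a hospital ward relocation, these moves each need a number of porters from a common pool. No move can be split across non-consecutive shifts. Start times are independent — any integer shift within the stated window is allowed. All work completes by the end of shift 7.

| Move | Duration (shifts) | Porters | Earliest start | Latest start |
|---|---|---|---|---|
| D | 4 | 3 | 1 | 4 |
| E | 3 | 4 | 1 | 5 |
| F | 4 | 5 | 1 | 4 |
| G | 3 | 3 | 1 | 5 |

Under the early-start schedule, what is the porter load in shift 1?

At early start, shift 1 has: D, E, F, G.
Demand: 3 + 4 + 5 + 3 = 15.

15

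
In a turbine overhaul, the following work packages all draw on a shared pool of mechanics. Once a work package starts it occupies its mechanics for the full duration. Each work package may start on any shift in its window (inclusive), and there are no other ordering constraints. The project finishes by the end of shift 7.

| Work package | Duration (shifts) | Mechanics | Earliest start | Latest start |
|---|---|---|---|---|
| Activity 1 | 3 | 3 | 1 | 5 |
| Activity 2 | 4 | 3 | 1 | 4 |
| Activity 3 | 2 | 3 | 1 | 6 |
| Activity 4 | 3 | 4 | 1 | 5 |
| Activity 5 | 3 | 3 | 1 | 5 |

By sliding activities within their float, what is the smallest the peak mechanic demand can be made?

Early-start (Activity 1@1, Activity 2@1, Activity 3@1, Activity 4@1, Activity 5@1) gives peak 16: s1:16  s2:16  s3:13  s4:3  s5:0  s6:0  s7:0.
Shift Activity 4→4, Activity 5→5.
Schedule Activity 1@1, Activity 2@1, Activity 3@1, Activity 4@4, Activity 5@5: s1:9  s2:9  s3:6  s4:7  s5:7  s6:7  s7:3 — peak 9.

9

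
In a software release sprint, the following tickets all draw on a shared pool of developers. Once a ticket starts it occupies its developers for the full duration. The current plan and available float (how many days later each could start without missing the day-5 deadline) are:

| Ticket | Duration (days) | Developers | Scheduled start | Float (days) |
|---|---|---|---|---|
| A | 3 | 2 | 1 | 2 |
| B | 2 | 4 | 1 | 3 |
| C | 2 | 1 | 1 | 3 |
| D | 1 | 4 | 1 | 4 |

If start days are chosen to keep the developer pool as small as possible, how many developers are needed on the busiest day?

6

Early-start (A@1, B@1, C@1, D@1) gives peak 11: d1:11  d2:7  d3:2  d4:0  d5:0.
Shift C→3, D→4.
Schedule A@1, B@1, C@3, D@4: d1:6  d2:6  d3:3  d4:5  d5:0 — peak 6.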